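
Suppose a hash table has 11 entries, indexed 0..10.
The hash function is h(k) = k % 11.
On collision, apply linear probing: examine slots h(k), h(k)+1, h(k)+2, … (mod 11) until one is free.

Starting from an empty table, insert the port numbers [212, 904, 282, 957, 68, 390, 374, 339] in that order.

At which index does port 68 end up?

212 hashes to 3; slot 3 is free → place at 3.
904 hashes to 2; slot 2 is free → place at 2.
282 hashes to 7; slot 7 is free → place at 7.
957 hashes to 0; slot 0 is free → place at 0.
68 hashes to 2; 2,3 taken → place at 4.
390 hashes to 5; slot 5 is free → place at 5.
374 hashes to 0; 0 taken → place at 1.
339 hashes to 9; slot 9 is free → place at 9.
Table: [957, 374, 904, 212, 68, 390, -, 282, -, 339, -]

4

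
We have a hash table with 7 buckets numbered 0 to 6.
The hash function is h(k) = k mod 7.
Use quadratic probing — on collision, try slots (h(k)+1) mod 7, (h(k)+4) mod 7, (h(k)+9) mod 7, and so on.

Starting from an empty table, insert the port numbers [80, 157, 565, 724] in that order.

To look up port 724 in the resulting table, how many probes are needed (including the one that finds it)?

3

80 hashes to 3; slot 3 is free -> place at 3.
157 hashes to 3; 3 taken -> place at 4.
565 hashes to 5; slot 5 is free -> place at 5.
724 hashes to 3; 3,4 taken -> place at 0.
Table: [724, -, -, 80, 157, 565, -]
Lookup 724: h=3, probe 3,4,0 → found at 0.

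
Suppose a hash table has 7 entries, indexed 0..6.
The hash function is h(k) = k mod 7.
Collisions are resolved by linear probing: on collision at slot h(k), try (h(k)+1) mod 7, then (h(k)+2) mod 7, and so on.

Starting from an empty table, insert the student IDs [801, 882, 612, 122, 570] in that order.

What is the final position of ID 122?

5

801 hashes to 3; slot 3 is free => place at 3.
882 hashes to 0; slot 0 is free => place at 0.
612 hashes to 3; 3 taken => place at 4.
122 hashes to 3; 3,4 taken => place at 5.
570 hashes to 3; 3,4,5 taken => place at 6.
Table: [882, -, -, 801, 612, 122, 570]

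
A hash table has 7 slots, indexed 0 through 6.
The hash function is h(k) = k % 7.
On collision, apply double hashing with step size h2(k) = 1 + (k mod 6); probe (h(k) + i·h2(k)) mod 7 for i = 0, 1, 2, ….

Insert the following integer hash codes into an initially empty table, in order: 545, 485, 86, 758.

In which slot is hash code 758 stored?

1

545: h=6 -> slot 6
485: h=2 -> slot 2
86: h=2, h2=3, probe 2,5 -> slot 5
758: h=2, h2=3, probe 2,5,1 -> slot 1
Table: [—, 758, 485, —, —, 86, 545]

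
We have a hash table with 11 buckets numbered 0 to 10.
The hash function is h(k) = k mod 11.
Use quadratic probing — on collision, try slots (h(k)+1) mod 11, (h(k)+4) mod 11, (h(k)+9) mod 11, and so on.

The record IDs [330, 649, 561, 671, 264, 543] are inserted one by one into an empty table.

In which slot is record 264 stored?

330 hashes to 0; slot 0 is free -> place at 0.
649 hashes to 0; 0 taken -> place at 1.
561 hashes to 0; 0,1 taken -> place at 4.
671 hashes to 0; 0,1,4 taken -> place at 9.
264 hashes to 0; 0,1,4,9 taken -> place at 5.
543 hashes to 4; 4,5 taken -> place at 8.
Table: [330, 649, _, _, 561, 264, _, _, 543, 671, _]

5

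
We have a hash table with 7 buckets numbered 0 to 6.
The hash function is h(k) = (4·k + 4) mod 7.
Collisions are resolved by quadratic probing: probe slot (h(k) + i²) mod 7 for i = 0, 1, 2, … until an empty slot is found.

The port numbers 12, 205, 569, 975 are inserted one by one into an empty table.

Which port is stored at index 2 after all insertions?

12 hashes to 3; slot 3 is free → place at 3.
205 hashes to 5; slot 5 is free → place at 5.
569 hashes to 5; 5 taken → place at 6.
975 hashes to 5; 5,6 taken → place at 2.
Table: [-, -, 975, 12, -, 205, 569]

975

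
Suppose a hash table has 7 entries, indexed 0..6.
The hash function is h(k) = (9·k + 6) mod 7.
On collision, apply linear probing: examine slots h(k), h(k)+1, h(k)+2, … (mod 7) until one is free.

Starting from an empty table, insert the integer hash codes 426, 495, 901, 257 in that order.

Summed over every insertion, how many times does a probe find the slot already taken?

426: h=4 → slot 4
495: h=2 → slot 2
901: h=2, probe 2,3 → slot 3
257: h=2, probe 2,3,4,5 → slot 5
Table: [∅, ∅, 495, 901, 426, 257, ∅]

4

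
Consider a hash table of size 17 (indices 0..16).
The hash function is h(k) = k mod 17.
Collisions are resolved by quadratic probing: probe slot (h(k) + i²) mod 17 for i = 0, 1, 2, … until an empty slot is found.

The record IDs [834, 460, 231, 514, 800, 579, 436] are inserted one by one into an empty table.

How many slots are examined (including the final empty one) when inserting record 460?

2

834: h=1 → slot 1
460: h=1, probe 1,2 → slot 2
231: h=10 → slot 10
514: h=4 → slot 4
800: h=1, probe 1,2,5 → slot 5
579: h=1, probe 1,2,5,10,0 → slot 0
436: h=11 → slot 11
Table: [579, 834, 460, ., 514, 800, ., ., ., ., 231, 436, ., ., ., ., .]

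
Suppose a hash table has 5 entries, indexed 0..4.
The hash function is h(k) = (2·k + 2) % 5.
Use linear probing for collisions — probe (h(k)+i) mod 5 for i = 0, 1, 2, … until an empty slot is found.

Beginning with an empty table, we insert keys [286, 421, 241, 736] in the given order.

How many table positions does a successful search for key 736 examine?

286 hashes to 4; slot 4 is free → place at 4.
421 hashes to 4; 4 taken → place at 0.
241 hashes to 4; 4,0 taken → place at 1.
736 hashes to 4; 4,0,1 taken → place at 2.
Table: [421, 241, 736, _, 286]
Lookup 736: h=4, probe 4,0,1,2 → found at 2.

4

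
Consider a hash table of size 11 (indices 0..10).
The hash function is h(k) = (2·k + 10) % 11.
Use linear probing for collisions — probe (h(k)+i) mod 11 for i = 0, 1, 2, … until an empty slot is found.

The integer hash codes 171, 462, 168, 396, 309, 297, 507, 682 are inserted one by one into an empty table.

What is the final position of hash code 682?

6

171: h=0 → slot 0
462: h=10 → slot 10
168: h=5 → slot 5
396: h=10, probe 10,0,1 → slot 1
309: h=1, probe 1,2 → slot 2
297: h=10, probe 10,0,1,2,3 → slot 3
507: h=1, probe 1,2,3,4 → slot 4
682: h=10, probe 10,0,1,2,3,4,5,6 → slot 6
Table: [171, 396, 309, 297, 507, 168, 682, _, _, _, 462]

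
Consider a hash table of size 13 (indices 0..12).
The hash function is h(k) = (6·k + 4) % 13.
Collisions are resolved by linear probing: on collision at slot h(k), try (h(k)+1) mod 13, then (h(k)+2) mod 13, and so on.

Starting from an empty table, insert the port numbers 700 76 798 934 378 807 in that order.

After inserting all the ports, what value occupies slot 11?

807

700 hashes to 5; slot 5 is free -> place at 5.
76 hashes to 5; 5 taken -> place at 6.
798 hashes to 8; slot 8 is free -> place at 8.
934 hashes to 5; 5,6 taken -> place at 7.
378 hashes to 10; slot 10 is free -> place at 10.
807 hashes to 10; 10 taken -> place at 11.
Table: [_, _, _, _, _, 700, 76, 934, 798, _, 378, 807, _]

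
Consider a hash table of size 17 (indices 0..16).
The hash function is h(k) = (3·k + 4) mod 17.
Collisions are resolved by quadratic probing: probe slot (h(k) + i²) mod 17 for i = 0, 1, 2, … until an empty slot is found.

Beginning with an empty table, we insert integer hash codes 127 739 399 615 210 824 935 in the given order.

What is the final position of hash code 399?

127 hashes to 11; slot 11 is free -> place at 11.
739 hashes to 11; 11 taken -> place at 12.
399 hashes to 11; 11,12 taken -> place at 15.
615 hashes to 13; slot 13 is free -> place at 13.
210 hashes to 5; slot 5 is free -> place at 5.
824 hashes to 11; 11,12,15 taken -> place at 3.
935 hashes to 4; slot 4 is free -> place at 4.
Table: [∅, ∅, ∅, 824, 935, 210, ∅, ∅, ∅, ∅, ∅, 127, 739, 615, ∅, 399, ∅]

15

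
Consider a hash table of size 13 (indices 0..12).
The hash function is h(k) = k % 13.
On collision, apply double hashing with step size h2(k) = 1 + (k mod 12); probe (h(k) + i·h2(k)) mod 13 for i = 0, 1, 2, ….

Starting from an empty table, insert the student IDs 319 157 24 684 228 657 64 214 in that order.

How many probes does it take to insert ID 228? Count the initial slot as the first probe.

3

Insert 319: h=7, slot 7 empty -> index 7.
Insert 157: h=1, slot 1 empty -> index 1.
Insert 24: h=11, slot 11 empty -> index 11.
Insert 684: h=8, slot 8 empty -> index 8.
Insert 228: h=7, h2=1, slots 7,8 occupied -> index 9.
Insert 657: h=7, h2=10, slot 7 occupied -> index 4.
Insert 64: h=12, slot 12 empty -> index 12.
Insert 214: h=6, slot 6 empty -> index 6.
Table: [-, 157, -, -, 657, -, 214, 319, 684, 228, -, 24, 64]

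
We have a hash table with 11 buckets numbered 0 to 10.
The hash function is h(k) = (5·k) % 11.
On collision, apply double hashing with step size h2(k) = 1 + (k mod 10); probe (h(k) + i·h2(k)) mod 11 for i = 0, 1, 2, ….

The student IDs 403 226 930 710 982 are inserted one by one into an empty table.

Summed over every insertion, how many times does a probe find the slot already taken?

403 hashes to 2; slot 2 is free -> place at 2.
226 hashes to 8; slot 8 is free -> place at 8.
930 hashes to 8, h2=1; 8 taken -> place at 9.
710 hashes to 8, h2=1; 8,9 taken -> place at 10.
982 hashes to 4; slot 4 is free -> place at 4.
Table: [_, _, 403, _, 982, _, _, _, 226, 930, 710]

3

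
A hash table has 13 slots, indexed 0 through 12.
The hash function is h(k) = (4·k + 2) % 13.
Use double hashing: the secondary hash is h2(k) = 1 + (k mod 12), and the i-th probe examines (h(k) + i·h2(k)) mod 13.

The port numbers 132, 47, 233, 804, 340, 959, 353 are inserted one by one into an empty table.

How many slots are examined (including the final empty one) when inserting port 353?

Insert 132: h=10, slot 10 empty -> index 10.
Insert 47: h=8, slot 8 empty -> index 8.
Insert 233: h=11, slot 11 empty -> index 11.
Insert 804: h=7, slot 7 empty -> index 7.
Insert 340: h=10, h2=5, slot 10 occupied -> index 2.
Insert 959: h=3, slot 3 empty -> index 3.
Insert 353: h=10, h2=6, slots 10,3 occupied -> index 9.
Table: [∅, ∅, 340, 959, ∅, ∅, ∅, 804, 47, 353, 132, 233, ∅]

3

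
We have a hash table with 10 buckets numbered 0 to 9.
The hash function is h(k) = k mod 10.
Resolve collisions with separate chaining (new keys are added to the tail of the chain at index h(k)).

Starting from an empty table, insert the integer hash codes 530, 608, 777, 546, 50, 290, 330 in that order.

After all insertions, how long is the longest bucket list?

4

Insert 530: h=0, bucket 0 empty -> new chain.
Insert 608: h=8, bucket 8 empty -> new chain.
Insert 777: h=7, bucket 7 empty -> new chain.
Insert 546: h=6, bucket 6 empty -> new chain.
Insert 50: h=0, bucket 0 nonempty -> append to chain.
Insert 290: h=0, bucket 0 nonempty -> append to chain.
Insert 330: h=0, bucket 0 nonempty -> append to chain.
Final buckets:
0: 530 -> 50 -> 290 -> 330
1: _
2: _
3: _
4: _
5: _
6: 546
7: 777
8: 608
9: _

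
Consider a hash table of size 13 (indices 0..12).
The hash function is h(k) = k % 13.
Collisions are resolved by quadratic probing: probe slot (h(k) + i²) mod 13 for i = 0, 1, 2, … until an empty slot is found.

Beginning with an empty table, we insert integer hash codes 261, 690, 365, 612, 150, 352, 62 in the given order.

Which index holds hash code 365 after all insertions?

5

Insert 261: h=1, slot 1 empty => index 1.
Insert 690: h=1, slot 1 occupied => index 2.
Insert 365: h=1, slots 1,2 occupied => index 5.
Insert 612: h=1, slots 1,2,5 occupied => index 10.
Insert 150: h=7, slot 7 empty => index 7.
Insert 352: h=1, slots 1,2,5,10 occupied => index 4.
Insert 62: h=10, slot 10 occupied => index 11.
Table: [∅, 261, 690, ∅, 352, 365, ∅, 150, ∅, ∅, 612, 62, ∅]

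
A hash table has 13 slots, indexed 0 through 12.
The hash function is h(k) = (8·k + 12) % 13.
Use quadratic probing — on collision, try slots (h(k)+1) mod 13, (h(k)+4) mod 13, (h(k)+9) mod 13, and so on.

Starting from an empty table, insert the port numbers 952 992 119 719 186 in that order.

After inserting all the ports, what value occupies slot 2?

952: h=10 => slot 10
992: h=5 => slot 5
119: h=2 => slot 2
719: h=5, probe 5,6 => slot 6
186: h=5, probe 5,6,9 => slot 9
Table: [_, _, 119, _, _, 992, 719, _, _, 186, 952, _, _]

119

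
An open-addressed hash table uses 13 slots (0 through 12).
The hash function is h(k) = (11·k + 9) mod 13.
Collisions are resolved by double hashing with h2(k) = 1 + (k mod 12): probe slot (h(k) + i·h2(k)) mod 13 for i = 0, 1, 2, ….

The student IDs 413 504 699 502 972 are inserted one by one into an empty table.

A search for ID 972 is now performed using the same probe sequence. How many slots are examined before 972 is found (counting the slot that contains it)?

413 hashes to 2; slot 2 is free -> place at 2.
504 hashes to 2, h2=1; 2 taken -> place at 3.
699 hashes to 2, h2=4; 2 taken -> place at 6.
502 hashes to 6, h2=11; 6 taken -> place at 4.
972 hashes to 2, h2=1; 2,3,4 taken -> place at 5.
Table: [—, —, 413, 504, 502, 972, 699, —, —, —, —, —, —]
Lookup 972: h=2, h2=1, probe 2,3,4,5 → found at 5.

4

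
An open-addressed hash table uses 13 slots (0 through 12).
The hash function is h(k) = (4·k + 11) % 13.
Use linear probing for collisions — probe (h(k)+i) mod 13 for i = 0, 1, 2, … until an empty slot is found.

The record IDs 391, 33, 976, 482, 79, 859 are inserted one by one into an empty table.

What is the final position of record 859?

Insert 391: h=2, slot 2 empty -> index 2.
Insert 33: h=0, slot 0 empty -> index 0.
Insert 976: h=2, slot 2 occupied -> index 3.
Insert 482: h=2, slots 2,3 occupied -> index 4.
Insert 79: h=2, slots 2,3,4 occupied -> index 5.
Insert 859: h=2, slots 2,3,4,5 occupied -> index 6.
Table: [33, -, 391, 976, 482, 79, 859, -, -, -, -, -, -]

6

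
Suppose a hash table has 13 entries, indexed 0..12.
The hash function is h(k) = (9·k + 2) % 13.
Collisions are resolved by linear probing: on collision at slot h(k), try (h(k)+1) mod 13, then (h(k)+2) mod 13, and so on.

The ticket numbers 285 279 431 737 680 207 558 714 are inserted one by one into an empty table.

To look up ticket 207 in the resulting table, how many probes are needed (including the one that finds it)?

285 hashes to 6; slot 6 is free -> place at 6.
279 hashes to 4; slot 4 is free -> place at 4.
431 hashes to 7; slot 7 is free -> place at 7.
737 hashes to 5; slot 5 is free -> place at 5.
680 hashes to 12; slot 12 is free -> place at 12.
207 hashes to 6; 6,7 taken -> place at 8.
558 hashes to 6; 6,7,8 taken -> place at 9.
714 hashes to 6; 6,7,8,9 taken -> place at 10.
Table: [-, -, -, -, 279, 737, 285, 431, 207, 558, 714, -, 680]
Lookup 207: h=6, probe 6,7,8 → found at 8.

3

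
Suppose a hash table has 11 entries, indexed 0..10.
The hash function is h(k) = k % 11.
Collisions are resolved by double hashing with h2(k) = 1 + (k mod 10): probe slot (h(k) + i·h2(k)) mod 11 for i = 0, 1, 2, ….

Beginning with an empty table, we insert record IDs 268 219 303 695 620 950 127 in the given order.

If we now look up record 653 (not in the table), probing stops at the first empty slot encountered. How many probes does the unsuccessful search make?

2

268 hashes to 4; slot 4 is free → place at 4.
219 hashes to 10; slot 10 is free → place at 10.
303 hashes to 6; slot 6 is free → place at 6.
695 hashes to 2; slot 2 is free → place at 2.
620 hashes to 4, h2=1; 4 taken → place at 5.
950 hashes to 4, h2=1; 4,5,6 taken → place at 7.
127 hashes to 6, h2=8; 6 taken → place at 3.
Table: [∅, ∅, 695, 127, 268, 620, 303, 950, ∅, ∅, 219]
Lookup 653: h=4, h2=4, probe 4,8 → slot 8 empty, not found.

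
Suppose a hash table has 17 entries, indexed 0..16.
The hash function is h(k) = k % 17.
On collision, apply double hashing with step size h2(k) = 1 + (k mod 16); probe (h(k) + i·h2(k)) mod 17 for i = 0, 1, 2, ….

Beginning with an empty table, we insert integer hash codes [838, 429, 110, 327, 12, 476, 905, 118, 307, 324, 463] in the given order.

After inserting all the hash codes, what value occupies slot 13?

838: h=5 → slot 5
429: h=4 → slot 4
110: h=8 → slot 8
327: h=4, h2=8, probe 4,12 → slot 12
12: h=12, h2=13, probe 12,8,4,0 → slot 0
476: h=0, h2=13, probe 0,13 → slot 13
905: h=4, h2=10, probe 4,14 → slot 14
118: h=16 → slot 16
307: h=1 → slot 1
324: h=1, h2=5, probe 1,6 → slot 6
463: h=4, h2=16, probe 4,3 → slot 3
Table: [12, 307, _, 463, 429, 838, 324, _, 110, _, _, _, 327, 476, 905, _, 118]

476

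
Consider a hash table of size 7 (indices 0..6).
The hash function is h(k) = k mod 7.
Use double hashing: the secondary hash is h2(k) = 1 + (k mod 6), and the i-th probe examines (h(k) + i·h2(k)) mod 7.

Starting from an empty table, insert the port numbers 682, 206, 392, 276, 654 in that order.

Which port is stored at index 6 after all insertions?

206

682 hashes to 3; slot 3 is free → place at 3.
206 hashes to 3, h2=3; 3 taken → place at 6.
392 hashes to 0; slot 0 is free → place at 0.
276 hashes to 3, h2=1; 3 taken → place at 4.
654 hashes to 3, h2=1; 3,4 taken → place at 5.
Table: [392, —, —, 682, 276, 654, 206]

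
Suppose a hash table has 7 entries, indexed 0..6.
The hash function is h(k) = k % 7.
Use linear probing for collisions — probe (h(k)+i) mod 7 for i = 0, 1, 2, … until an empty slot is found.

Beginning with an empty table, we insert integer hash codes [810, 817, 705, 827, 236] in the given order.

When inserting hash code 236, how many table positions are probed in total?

Insert 810: h=5, slot 5 empty => index 5.
Insert 817: h=5, slot 5 occupied => index 6.
Insert 705: h=5, slots 5,6 occupied => index 0.
Insert 827: h=1, slot 1 empty => index 1.
Insert 236: h=5, slots 5,6,0,1 occupied => index 2.
Table: [705, 827, 236, -, -, 810, 817]

5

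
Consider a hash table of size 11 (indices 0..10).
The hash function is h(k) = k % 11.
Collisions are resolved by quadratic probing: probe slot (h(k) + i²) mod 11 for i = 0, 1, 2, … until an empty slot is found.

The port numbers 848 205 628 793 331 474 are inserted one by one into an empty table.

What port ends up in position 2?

848: h=1 → slot 1
205: h=7 → slot 7
628: h=1, probe 1,2 → slot 2
793: h=1, probe 1,2,5 → slot 5
331: h=1, probe 1,2,5,10 → slot 10
474: h=1, probe 1,2,5,10,6 → slot 6
Table: [-, 848, 628, -, -, 793, 474, 205, -, -, 331]

628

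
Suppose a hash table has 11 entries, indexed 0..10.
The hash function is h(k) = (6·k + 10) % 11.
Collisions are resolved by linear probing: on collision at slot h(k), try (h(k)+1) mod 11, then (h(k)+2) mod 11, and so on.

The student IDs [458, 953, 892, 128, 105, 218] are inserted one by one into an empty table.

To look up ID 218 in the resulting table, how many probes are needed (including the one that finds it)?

458 hashes to 8; slot 8 is free -> place at 8.
953 hashes to 8; 8 taken -> place at 9.
892 hashes to 5; slot 5 is free -> place at 5.
128 hashes to 8; 8,9 taken -> place at 10.
105 hashes to 2; slot 2 is free -> place at 2.
218 hashes to 9; 9,10 taken -> place at 0.
Table: [218, ., 105, ., ., 892, ., ., 458, 953, 128]
Lookup 218: h=9, probe 9,10,0 → found at 0.

3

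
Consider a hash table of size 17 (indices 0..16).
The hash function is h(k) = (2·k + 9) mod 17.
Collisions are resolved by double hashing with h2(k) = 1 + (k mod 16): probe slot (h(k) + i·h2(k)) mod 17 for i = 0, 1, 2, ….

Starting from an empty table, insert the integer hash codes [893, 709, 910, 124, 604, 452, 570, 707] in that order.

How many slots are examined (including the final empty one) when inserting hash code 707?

3

893 hashes to 10; slot 10 is free → place at 10.
709 hashes to 16; slot 16 is free → place at 16.
910 hashes to 10, h2=15; 10 taken → place at 8.
124 hashes to 2; slot 2 is free → place at 2.
604 hashes to 10, h2=13; 10 taken → place at 6.
452 hashes to 12; slot 12 is free → place at 12.
570 hashes to 10, h2=11; 10 taken → place at 4.
707 hashes to 12, h2=4; 12,16 taken → place at 3.
Table: [., ., 124, 707, 570, ., 604, ., 910, ., 893, ., 452, ., ., ., 709]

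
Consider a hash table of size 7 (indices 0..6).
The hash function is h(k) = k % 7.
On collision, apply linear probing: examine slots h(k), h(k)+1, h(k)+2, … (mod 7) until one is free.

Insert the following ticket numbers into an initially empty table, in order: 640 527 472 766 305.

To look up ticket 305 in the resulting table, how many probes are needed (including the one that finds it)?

640: h=3 => slot 3
527: h=2 => slot 2
472: h=3, probe 3,4 => slot 4
766: h=3, probe 3,4,5 => slot 5
305: h=4, probe 4,5,6 => slot 6
Table: [∅, ∅, 527, 640, 472, 766, 305]
Lookup 305: h=4, probe 4,5,6 → found at 6.

3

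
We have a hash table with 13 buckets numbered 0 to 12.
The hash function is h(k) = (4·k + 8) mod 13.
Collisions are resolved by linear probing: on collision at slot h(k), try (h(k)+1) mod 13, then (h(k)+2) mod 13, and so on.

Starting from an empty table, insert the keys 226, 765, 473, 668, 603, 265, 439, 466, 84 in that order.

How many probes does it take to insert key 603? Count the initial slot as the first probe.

Insert 226: h=2, slot 2 empty → index 2.
Insert 765: h=0, slot 0 empty → index 0.
Insert 473: h=2, slot 2 occupied → index 3.
Insert 668: h=2, slots 2,3 occupied → index 4.
Insert 603: h=2, slots 2,3,4 occupied → index 5.
Insert 265: h=2, slots 2,3,4,5 occupied → index 6.
Insert 439: h=9, slot 9 empty → index 9.
Insert 466: h=0, slot 0 occupied → index 1.
Insert 84: h=6, slot 6 occupied → index 7.
Table: [765, 466, 226, 473, 668, 603, 265, 84, _, 439, _, _, _]

4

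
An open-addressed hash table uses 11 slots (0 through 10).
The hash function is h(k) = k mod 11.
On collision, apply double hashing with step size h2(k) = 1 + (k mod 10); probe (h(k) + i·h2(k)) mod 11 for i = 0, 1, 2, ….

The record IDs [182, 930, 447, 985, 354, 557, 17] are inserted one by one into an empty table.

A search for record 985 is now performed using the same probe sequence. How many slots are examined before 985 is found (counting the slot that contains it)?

182 hashes to 6; slot 6 is free -> place at 6.
930 hashes to 6, h2=1; 6 taken -> place at 7.
447 hashes to 7, h2=8; 7 taken -> place at 4.
985 hashes to 6, h2=6; 6 taken -> place at 1.
354 hashes to 2; slot 2 is free -> place at 2.
557 hashes to 7, h2=8; 7,4,1 taken -> place at 9.
17 hashes to 6, h2=8; 6 taken -> place at 3.
Table: [-, 985, 354, 17, 447, -, 182, 930, -, 557, -]
Lookup 985: h=6, h2=6, probe 6,1 → found at 1.

2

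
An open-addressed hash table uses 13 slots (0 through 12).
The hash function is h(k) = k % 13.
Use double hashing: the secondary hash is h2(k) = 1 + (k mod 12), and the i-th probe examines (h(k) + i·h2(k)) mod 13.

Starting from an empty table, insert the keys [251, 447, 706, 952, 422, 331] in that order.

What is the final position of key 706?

251 hashes to 4; slot 4 is free → place at 4.
447 hashes to 5; slot 5 is free → place at 5.
706 hashes to 4, h2=11; 4 taken → place at 2.
952 hashes to 3; slot 3 is free → place at 3.
422 hashes to 6; slot 6 is free → place at 6.
331 hashes to 6, h2=8; 6 taken → place at 1.
Table: [-, 331, 706, 952, 251, 447, 422, -, -, -, -, -, -]

2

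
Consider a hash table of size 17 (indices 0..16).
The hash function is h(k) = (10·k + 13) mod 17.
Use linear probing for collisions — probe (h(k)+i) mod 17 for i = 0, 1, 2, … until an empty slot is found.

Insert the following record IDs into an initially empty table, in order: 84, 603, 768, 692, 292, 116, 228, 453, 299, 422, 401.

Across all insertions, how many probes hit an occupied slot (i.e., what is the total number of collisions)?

Insert 84: h=3, slot 3 empty -> index 3.
Insert 603: h=8, slot 8 empty -> index 8.
Insert 768: h=9, slot 9 empty -> index 9.
Insert 692: h=14, slot 14 empty -> index 14.
Insert 292: h=9, slot 9 occupied -> index 10.
Insert 116: h=0, slot 0 empty -> index 0.
Insert 228: h=15, slot 15 empty -> index 15.
Insert 453: h=4, slot 4 empty -> index 4.
Insert 299: h=11, slot 11 empty -> index 11.
Insert 422: h=0, slot 0 occupied -> index 1.
Insert 401: h=11, slot 11 occupied -> index 12.
Table: [116, 422, _, 84, 453, _, _, _, 603, 768, 292, 299, 401, _, 692, 228, _]

3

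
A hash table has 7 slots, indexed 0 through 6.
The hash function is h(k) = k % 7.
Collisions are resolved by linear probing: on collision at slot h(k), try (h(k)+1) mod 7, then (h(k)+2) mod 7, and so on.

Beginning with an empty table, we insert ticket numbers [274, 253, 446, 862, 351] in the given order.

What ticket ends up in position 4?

351

274 hashes to 1; slot 1 is free -> place at 1.
253 hashes to 1; 1 taken -> place at 2.
446 hashes to 5; slot 5 is free -> place at 5.
862 hashes to 1; 1,2 taken -> place at 3.
351 hashes to 1; 1,2,3 taken -> place at 4.
Table: [_, 274, 253, 862, 351, 446, _]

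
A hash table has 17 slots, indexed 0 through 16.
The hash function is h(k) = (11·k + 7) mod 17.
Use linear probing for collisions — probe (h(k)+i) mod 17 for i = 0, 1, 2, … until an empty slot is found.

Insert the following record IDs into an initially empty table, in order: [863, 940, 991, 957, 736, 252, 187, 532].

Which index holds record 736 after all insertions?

863 hashes to 14; slot 14 is free => place at 14.
940 hashes to 11; slot 11 is free => place at 11.
991 hashes to 11; 11 taken => place at 12.
957 hashes to 11; 11,12 taken => place at 13.
736 hashes to 11; 11,12,13,14 taken => place at 15.
252 hashes to 8; slot 8 is free => place at 8.
187 hashes to 7; slot 7 is free => place at 7.
532 hashes to 11; 11,12,13,14,15 taken => place at 16.
Table: [∅, ∅, ∅, ∅, ∅, ∅, ∅, 187, 252, ∅, ∅, 940, 991, 957, 863, 736, 532]

15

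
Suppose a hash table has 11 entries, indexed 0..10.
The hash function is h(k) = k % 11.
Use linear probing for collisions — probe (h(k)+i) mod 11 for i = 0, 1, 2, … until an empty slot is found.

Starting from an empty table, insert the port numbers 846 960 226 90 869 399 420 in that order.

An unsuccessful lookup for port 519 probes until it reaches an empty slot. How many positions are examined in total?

846 hashes to 10; slot 10 is free → place at 10.
960 hashes to 3; slot 3 is free → place at 3.
226 hashes to 6; slot 6 is free → place at 6.
90 hashes to 2; slot 2 is free → place at 2.
869 hashes to 0; slot 0 is free → place at 0.
399 hashes to 3; 3 taken → place at 4.
420 hashes to 2; 2,3,4 taken → place at 5.
Table: [869, _, 90, 960, 399, 420, 226, _, _, _, 846]
Lookup 519: h=2, probe 2,3,4,5,6,7 → slot 7 empty, not found.

6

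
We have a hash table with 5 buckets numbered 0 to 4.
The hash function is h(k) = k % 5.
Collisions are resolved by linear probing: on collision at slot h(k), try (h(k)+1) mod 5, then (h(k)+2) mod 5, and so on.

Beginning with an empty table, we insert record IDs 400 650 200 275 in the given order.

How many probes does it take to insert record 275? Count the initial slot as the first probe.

4

400: h=0 → slot 0
650: h=0, probe 0,1 → slot 1
200: h=0, probe 0,1,2 → slot 2
275: h=0, probe 0,1,2,3 → slot 3
Table: [400, 650, 200, 275, ∅]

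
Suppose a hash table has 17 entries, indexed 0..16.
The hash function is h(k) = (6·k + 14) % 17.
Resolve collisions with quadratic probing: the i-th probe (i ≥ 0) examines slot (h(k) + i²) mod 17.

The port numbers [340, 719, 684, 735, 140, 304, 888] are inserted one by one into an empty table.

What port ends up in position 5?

735

340: h=14 → slot 14
719: h=10 → slot 10
684: h=4 → slot 4
735: h=4, probe 4,5 → slot 5
140: h=4, probe 4,5,8 → slot 8
304: h=2 → slot 2
888: h=4, probe 4,5,8,13 → slot 13
Table: [∅, ∅, 304, ∅, 684, 735, ∅, ∅, 140, ∅, 719, ∅, ∅, 888, 340, ∅, ∅]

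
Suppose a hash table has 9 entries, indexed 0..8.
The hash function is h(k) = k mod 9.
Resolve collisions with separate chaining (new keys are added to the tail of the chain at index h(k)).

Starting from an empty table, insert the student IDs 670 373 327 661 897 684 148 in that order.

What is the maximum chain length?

670 → bucket 4
373 → bucket 4 (collision)
327 → bucket 3
661 → bucket 4 (collision)
897 → bucket 6
684 → bucket 0
148 → bucket 4 (collision)
Final buckets:
0: 684
1: -
2: -
3: 327
4: 670 -> 373 -> 661 -> 148
5: -
6: 897
7: -
8: -

4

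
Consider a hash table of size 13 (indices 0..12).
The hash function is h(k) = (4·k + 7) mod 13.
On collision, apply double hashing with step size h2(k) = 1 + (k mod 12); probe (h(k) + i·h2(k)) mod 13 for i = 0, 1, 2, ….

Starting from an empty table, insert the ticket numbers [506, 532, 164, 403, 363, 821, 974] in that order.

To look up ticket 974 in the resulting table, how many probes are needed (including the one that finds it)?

506: h=3 -> slot 3
532: h=3, h2=5, probe 3,8 -> slot 8
164: h=0 -> slot 0
403: h=7 -> slot 7
363: h=3, h2=4, probe 3,7,11 -> slot 11
821: h=2 -> slot 2
974: h=3, h2=3, probe 3,6 -> slot 6
Table: [164, ., 821, 506, ., ., 974, 403, 532, ., ., 363, .]
Lookup 974: h=3, h2=3, probe 3,6 → found at 6.

2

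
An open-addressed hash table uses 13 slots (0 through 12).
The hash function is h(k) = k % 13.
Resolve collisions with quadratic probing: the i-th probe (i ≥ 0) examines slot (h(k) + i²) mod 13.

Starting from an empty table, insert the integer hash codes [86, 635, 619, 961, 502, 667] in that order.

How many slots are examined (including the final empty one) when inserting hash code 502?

Insert 86: h=8, slot 8 empty -> index 8.
Insert 635: h=11, slot 11 empty -> index 11.
Insert 619: h=8, slot 8 occupied -> index 9.
Insert 961: h=12, slot 12 empty -> index 12.
Insert 502: h=8, slots 8,9,12 occupied -> index 4.
Insert 667: h=4, slot 4 occupied -> index 5.
Table: [_, _, _, _, 502, 667, _, _, 86, 619, _, 635, 961]

4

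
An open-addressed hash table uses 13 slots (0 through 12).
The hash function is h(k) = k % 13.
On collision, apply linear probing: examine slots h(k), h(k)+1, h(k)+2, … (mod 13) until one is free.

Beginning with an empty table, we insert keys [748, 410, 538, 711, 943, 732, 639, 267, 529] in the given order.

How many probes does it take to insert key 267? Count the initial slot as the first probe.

Insert 748: h=7, slot 7 empty → index 7.
Insert 410: h=7, slot 7 occupied → index 8.
Insert 538: h=5, slot 5 empty → index 5.
Insert 711: h=9, slot 9 empty → index 9.
Insert 943: h=7, slots 7,8,9 occupied → index 10.
Insert 732: h=4, slot 4 empty → index 4.
Insert 639: h=2, slot 2 empty → index 2.
Insert 267: h=7, slots 7,8,9,10 occupied → index 11.
Insert 529: h=9, slots 9,10,11 occupied → index 12.
Table: [-, -, 639, -, 732, 538, -, 748, 410, 711, 943, 267, 529]

5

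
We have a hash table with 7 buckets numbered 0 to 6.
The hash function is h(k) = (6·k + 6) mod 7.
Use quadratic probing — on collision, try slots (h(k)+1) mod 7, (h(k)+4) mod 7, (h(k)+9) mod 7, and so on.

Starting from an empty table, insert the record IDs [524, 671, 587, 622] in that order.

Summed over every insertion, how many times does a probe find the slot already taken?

6

Insert 524: h=0, slot 0 empty → index 0.
Insert 671: h=0, slot 0 occupied → index 1.
Insert 587: h=0, slots 0,1 occupied → index 4.
Insert 622: h=0, slots 0,1,4 occupied → index 2.
Table: [524, 671, 622, ∅, 587, ∅, ∅]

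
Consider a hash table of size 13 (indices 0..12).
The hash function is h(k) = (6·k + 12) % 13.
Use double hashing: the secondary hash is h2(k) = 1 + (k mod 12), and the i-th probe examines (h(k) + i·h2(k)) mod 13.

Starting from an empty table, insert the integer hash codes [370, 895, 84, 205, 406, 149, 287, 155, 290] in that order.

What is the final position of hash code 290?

3

370: h=9 → slot 9
895: h=0 → slot 0
84: h=9, h2=1, probe 9,10 → slot 10
205: h=7 → slot 7
406: h=4 → slot 4
149: h=9, h2=6, probe 9,2 → slot 2
287: h=5 → slot 5
155: h=6 → slot 6
290: h=10, h2=3, probe 10,0,3 → slot 3
Table: [895, _, 149, 290, 406, 287, 155, 205, _, 370, 84, _, _]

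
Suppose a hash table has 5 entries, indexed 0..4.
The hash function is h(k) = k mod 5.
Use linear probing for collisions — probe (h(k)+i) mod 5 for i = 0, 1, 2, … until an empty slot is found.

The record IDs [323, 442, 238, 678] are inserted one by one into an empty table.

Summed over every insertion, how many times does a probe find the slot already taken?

3

323: h=3 -> slot 3
442: h=2 -> slot 2
238: h=3, probe 3,4 -> slot 4
678: h=3, probe 3,4,0 -> slot 0
Table: [678, ∅, 442, 323, 238]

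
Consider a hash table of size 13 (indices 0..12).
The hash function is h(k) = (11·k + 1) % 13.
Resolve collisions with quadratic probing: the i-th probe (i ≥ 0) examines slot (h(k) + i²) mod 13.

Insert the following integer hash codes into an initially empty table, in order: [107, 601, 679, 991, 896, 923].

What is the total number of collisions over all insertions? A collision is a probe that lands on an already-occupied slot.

6

107: h=8 -> slot 8
601: h=8, probe 8,9 -> slot 9
679: h=8, probe 8,9,12 -> slot 12
991: h=8, probe 8,9,12,4 -> slot 4
896: h=3 -> slot 3
923: h=1 -> slot 1
Table: [_, 923, _, 896, 991, _, _, _, 107, 601, _, _, 679]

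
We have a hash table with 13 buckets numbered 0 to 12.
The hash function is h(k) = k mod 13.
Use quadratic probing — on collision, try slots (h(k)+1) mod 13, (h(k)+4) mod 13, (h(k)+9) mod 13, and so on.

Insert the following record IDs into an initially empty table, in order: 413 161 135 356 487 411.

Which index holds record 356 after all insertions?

9

413 hashes to 10; slot 10 is free → place at 10.
161 hashes to 5; slot 5 is free → place at 5.
135 hashes to 5; 5 taken → place at 6.
356 hashes to 5; 5,6 taken → place at 9.
487 hashes to 6; 6 taken → place at 7.
411 hashes to 8; slot 8 is free → place at 8.
Table: [_, _, _, _, _, 161, 135, 487, 411, 356, 413, _, _]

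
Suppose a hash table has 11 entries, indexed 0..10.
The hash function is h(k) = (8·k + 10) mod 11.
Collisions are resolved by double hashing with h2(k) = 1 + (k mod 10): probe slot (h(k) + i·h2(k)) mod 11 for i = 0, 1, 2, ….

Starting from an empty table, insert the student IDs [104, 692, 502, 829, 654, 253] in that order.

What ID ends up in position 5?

104: h=6 → slot 6
692: h=2 → slot 2
502: h=0 → slot 0
829: h=9 → slot 9
654: h=6, h2=5, probe 6,0,5 → slot 5
253: h=10 → slot 10
Table: [502, —, 692, —, —, 654, 104, —, —, 829, 253]

654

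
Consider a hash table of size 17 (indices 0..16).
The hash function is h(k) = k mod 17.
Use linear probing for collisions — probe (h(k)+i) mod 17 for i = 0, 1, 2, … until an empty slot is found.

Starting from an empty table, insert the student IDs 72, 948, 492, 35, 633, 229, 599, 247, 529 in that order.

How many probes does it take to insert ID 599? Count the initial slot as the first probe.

3

72: h=4 → slot 4
948: h=13 → slot 13
492: h=16 → slot 16
35: h=1 → slot 1
633: h=4, probe 4,5 → slot 5
229: h=8 → slot 8
599: h=4, probe 4,5,6 → slot 6
247: h=9 → slot 9
529: h=2 → slot 2
Table: [-, 35, 529, -, 72, 633, 599, -, 229, 247, -, -, -, 948, -, -, 492]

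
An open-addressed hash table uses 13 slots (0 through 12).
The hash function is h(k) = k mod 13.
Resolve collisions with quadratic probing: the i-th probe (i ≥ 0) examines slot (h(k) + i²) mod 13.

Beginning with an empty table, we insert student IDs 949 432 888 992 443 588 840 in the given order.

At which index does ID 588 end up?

7

Insert 949: h=0, slot 0 empty -> index 0.
Insert 432: h=3, slot 3 empty -> index 3.
Insert 888: h=4, slot 4 empty -> index 4.
Insert 992: h=4, slot 4 occupied -> index 5.
Insert 443: h=1, slot 1 empty -> index 1.
Insert 588: h=3, slots 3,4 occupied -> index 7.
Insert 840: h=8, slot 8 empty -> index 8.
Table: [949, 443, _, 432, 888, 992, _, 588, 840, _, _, _, _]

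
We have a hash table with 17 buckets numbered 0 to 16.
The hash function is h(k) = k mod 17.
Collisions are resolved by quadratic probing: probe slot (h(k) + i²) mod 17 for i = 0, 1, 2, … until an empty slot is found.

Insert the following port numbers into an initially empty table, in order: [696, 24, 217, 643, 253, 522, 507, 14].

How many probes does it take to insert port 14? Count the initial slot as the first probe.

4

Insert 696: h=16, slot 16 empty => index 16.
Insert 24: h=7, slot 7 empty => index 7.
Insert 217: h=13, slot 13 empty => index 13.
Insert 643: h=14, slot 14 empty => index 14.
Insert 253: h=15, slot 15 empty => index 15.
Insert 522: h=12, slot 12 empty => index 12.
Insert 507: h=14, slots 14,15 occupied => index 1.
Insert 14: h=14, slots 14,15,1 occupied => index 6.
Table: [_, 507, _, _, _, _, 14, 24, _, _, _, _, 522, 217, 643, 253, 696]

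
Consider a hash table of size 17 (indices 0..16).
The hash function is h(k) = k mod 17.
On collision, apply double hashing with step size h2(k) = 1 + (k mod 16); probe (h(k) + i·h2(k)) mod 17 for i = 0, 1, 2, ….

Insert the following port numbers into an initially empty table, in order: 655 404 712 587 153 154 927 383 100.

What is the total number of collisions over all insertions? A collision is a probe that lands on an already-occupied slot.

5

655: h=9 => slot 9
404: h=13 => slot 13
712: h=15 => slot 15
587: h=9, h2=12, probe 9,4 => slot 4
153: h=0 => slot 0
154: h=1 => slot 1
927: h=9, h2=16, probe 9,8 => slot 8
383: h=9, h2=16, probe 9,8,7 => slot 7
100: h=15, h2=5, probe 15,3 => slot 3
Table: [153, 154, ., 100, 587, ., ., 383, 927, 655, ., ., ., 404, ., 712, .]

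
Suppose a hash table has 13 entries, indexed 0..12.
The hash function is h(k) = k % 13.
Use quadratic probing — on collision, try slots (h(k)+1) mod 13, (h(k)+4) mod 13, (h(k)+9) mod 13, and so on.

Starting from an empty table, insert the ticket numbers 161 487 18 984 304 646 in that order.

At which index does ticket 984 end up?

10

Insert 161: h=5, slot 5 empty -> index 5.
Insert 487: h=6, slot 6 empty -> index 6.
Insert 18: h=5, slots 5,6 occupied -> index 9.
Insert 984: h=9, slot 9 occupied -> index 10.
Insert 304: h=5, slots 5,6,9 occupied -> index 1.
Insert 646: h=9, slots 9,10 occupied -> index 0.
Table: [646, 304, ∅, ∅, ∅, 161, 487, ∅, ∅, 18, 984, ∅, ∅]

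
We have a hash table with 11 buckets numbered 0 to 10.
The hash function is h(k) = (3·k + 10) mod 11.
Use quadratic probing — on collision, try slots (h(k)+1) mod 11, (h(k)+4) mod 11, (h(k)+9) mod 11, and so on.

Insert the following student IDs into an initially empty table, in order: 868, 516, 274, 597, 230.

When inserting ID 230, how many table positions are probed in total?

868: h=7 => slot 7
516: h=7, probe 7,8 => slot 8
274: h=7, probe 7,8,0 => slot 0
597: h=8, probe 8,9 => slot 9
230: h=7, probe 7,8,0,5 => slot 5
Table: [274, ∅, ∅, ∅, ∅, 230, ∅, 868, 516, 597, ∅]

4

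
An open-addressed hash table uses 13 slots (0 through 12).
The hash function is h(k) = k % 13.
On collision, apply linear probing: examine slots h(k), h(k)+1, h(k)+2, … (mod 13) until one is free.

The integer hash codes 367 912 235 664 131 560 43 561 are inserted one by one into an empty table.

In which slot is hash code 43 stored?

7

367 hashes to 3; slot 3 is free → place at 3.
912 hashes to 2; slot 2 is free → place at 2.
235 hashes to 1; slot 1 is free → place at 1.
664 hashes to 1; 1,2,3 taken → place at 4.
131 hashes to 1; 1,2,3,4 taken → place at 5.
560 hashes to 1; 1,2,3,4,5 taken → place at 6.
43 hashes to 4; 4,5,6 taken → place at 7.
561 hashes to 2; 2,3,4,5,6,7 taken → place at 8.
Table: [-, 235, 912, 367, 664, 131, 560, 43, 561, -, -, -, -]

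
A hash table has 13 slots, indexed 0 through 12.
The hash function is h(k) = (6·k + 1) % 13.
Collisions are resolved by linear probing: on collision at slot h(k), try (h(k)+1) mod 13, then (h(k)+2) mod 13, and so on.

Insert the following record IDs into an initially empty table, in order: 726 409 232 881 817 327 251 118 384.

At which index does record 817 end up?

726 hashes to 2; slot 2 is free -> place at 2.
409 hashes to 11; slot 11 is free -> place at 11.
232 hashes to 2; 2 taken -> place at 3.
881 hashes to 9; slot 9 is free -> place at 9.
817 hashes to 2; 2,3 taken -> place at 4.
327 hashes to 0; slot 0 is free -> place at 0.
251 hashes to 12; slot 12 is free -> place at 12.
118 hashes to 7; slot 7 is free -> place at 7.
384 hashes to 4; 4 taken -> place at 5.
Table: [327, _, 726, 232, 817, 384, _, 118, _, 881, _, 409, 251]

4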